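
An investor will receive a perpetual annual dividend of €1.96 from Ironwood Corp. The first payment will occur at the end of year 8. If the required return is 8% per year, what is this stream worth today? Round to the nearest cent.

Value at end of year 7: C / r = €1.96 / 0.08 = €24.5000
Discount to today: PV = €24.5000 / (1 + 0.08)^7 = €24.5000 / 1.713824 = €14.30

€14.30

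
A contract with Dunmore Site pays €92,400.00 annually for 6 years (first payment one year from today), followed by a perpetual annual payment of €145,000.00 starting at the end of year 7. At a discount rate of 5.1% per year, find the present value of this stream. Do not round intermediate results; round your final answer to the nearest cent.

€2577007.54

PV of 6-year annuity: €92,400.00 × [1 − (1+0.051)^−6] / 0.051 = 467497.82489
Perpetuity value at year 6: €145,000.00 / 0.051 = 2843137.25490
PV of perpetuity: 2843137.25490 / (1+0.051)^6 = 2109509.71584
Total PV = 467497.82489 + 2109509.71584 = 2577007.54073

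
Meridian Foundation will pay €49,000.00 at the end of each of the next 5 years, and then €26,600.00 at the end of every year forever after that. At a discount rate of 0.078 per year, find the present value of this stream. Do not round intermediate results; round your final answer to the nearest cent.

PV of 5-year annuity: €49,000.00 × [1 − (1+0.078)^−5] / 0.078 = 196678.42726
Perpetuity value at year 5: €26,600.00 / 0.078 = 341025.64103
PV of perpetuity: 341025.64103 / (1+0.078)^5 = 234257.35194
Total PV = 196678.42726 + 234257.35194 = 430935.77920

€430935.78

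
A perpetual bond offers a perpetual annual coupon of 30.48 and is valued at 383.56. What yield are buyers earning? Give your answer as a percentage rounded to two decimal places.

7.95%

P = C/r ⇒ r = C/P = 30.48/383.56 = 0.079466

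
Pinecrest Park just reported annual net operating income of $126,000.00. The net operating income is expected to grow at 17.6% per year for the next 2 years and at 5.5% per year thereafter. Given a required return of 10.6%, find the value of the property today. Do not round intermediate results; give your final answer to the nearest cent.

$3223273.27

D_1 = 148176.00000
D_2 = 174254.97600
Terminal value at year 2: TV = D_2×(1+g_2)/(r−g_2) = 183838.99968/0.051 = 3604686.26824
P_0 = D_1/(1+r)^1 + D_2/(1+r)^2 + TV/(1+r)^2
    = 133974.68354 + 142454.09390 + 2946844.49136 = 3223273.26880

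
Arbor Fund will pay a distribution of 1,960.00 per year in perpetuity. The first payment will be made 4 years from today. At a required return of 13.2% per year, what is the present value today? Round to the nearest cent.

Value at end of year 3: C / r = 1,960.00 / 0.132 = 14,848.4848
Discount to today: PV = 14,848.4848 / (1 + 0.132)^3 = 14,848.4848 / 1.450572 = 10,236.30

10236.30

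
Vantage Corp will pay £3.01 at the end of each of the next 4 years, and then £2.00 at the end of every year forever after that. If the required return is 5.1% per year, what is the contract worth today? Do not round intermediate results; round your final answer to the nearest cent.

£42.79

PV of 4-year annuity: £3.01 × [1 − (1+0.051)^−4] / 0.051 = 10.64856
Perpetuity value at year 4: £2.00 / 0.051 = 39.21569
PV of perpetuity: 39.21569 / (1+0.051)^4 = 32.14023
Total PV = 10.64856 + 32.14023 = 42.78879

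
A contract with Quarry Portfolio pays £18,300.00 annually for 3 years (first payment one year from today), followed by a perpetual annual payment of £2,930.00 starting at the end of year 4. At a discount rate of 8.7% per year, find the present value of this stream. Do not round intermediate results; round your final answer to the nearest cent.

PV of 3-year annuity: £18,300.00 × [1 − (1+0.087)^−3] / 0.087 = 46571.48807
Perpetuity value at year 3: £2,930.00 / 0.087 = 33678.16092
PV of perpetuity: 33678.16092 / (1+0.087)^3 = 26221.63305
Total PV = 46571.48807 + 26221.63305 = 72793.12112

£72793.12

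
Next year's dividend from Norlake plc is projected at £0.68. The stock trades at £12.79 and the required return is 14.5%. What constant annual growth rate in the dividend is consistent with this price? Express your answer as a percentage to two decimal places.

P = D₁/(r−g) ⇒ g = r − D₁/P = 0.145 − £0.68/£12.79 = 0.091833

9.18%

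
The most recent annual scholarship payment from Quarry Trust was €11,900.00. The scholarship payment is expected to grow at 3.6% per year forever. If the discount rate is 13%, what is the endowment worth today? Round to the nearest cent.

€131153.19

D₁ = D₀ × (1 + g) = €11,900.00 × 1.036 = €12,328.4000
Growing perpetuity: P = D₁ / (r − g) = €12,328.4000 / (0.13 − 0.036) = €131,153.19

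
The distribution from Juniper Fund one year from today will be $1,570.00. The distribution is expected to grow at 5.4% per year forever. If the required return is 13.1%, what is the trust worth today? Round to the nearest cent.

Growing perpetuity: P = D₁ / (r − g) = $1,570.0000 / (0.131 − 0.054) = $20,389.61

$20389.61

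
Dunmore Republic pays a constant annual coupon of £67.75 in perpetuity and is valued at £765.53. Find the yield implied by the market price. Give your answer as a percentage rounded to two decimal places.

8.85%

P = C/r ⇒ r = C/P = £67.75/£765.53 = 0.088501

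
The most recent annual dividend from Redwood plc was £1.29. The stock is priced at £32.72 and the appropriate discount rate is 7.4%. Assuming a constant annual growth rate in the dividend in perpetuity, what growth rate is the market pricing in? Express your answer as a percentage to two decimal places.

P = D₀(1+g)/(r−g) ⇒ P(r−g) = D₀(1+g) ⇒ g(P+D₀) = P·r − D₀
g = (P·r − D₀)/(P + D₀) = (£32.72×0.074 − £1.29) / (£32.72 + £1.29) = 0.033263

3.33%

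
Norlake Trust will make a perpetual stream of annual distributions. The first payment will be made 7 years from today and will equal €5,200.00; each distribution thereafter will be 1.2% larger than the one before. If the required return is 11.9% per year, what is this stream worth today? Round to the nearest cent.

€24753.64

Value at end of year 6: C₁ / (r − g) = €5,200.00 / (0.119 − 0.012) = €48,598.1308
Discount to today: PV = €48,598.1308 / (1 + 0.119)^6 = €48,598.1308 / 1.963272 = €24,753.64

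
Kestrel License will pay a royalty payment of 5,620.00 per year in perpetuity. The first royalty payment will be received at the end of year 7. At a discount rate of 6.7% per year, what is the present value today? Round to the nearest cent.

56842.74

Value at end of year 6: C / r = 5,620.00 / 0.067 = 83,880.5970
Discount to today: PV = 83,880.5970 / (1 + 0.067)^6 = 83,880.5970 / 1.475661 = 56,842.74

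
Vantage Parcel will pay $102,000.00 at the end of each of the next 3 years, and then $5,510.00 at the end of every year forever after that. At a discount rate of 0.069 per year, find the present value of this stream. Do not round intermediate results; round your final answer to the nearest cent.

PV of 3-year annuity: $102,000.00 × [1 − (1+0.069)^−3] / 0.069 = 268170.05209
Perpetuity value at year 3: $5,510.00 / 0.069 = 79855.07246
PV of perpetuity: 79855.07246 / (1+0.069)^3 = 65368.63141
Total PV = 268170.05209 + 65368.63141 = 333538.68350

$333538.68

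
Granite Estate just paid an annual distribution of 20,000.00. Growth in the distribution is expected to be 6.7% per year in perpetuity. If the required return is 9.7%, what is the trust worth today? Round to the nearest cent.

711333.33

D₁ = D₀ × (1 + g) = 20,000.00 × 1.067 = 21,340.0000
Growing perpetuity: P = D₁ / (r − g) = 21,340.0000 / (0.097 − 0.067) = 711,333.33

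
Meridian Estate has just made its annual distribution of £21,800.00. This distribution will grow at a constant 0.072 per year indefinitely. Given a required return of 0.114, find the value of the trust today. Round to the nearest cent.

D₁ = D₀ × (1 + g) = £21,800.00 × 1.072 = £23,369.6000
Growing perpetuity: P = D₁ / (r − g) = £23,369.6000 / (0.114 − 0.072) = £556,419.05

£556419.05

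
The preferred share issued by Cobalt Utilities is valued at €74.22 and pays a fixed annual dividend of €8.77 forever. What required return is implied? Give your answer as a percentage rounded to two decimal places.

P = C/r ⇒ r = C/P = €8.77/€74.22 = 0.118162

11.82%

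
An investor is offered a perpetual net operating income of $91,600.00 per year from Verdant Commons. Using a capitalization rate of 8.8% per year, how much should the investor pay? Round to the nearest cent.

$1040909.09

Level perpetuity: PV = C / r = $91,600.00 / 0.088 = $1,040,909.09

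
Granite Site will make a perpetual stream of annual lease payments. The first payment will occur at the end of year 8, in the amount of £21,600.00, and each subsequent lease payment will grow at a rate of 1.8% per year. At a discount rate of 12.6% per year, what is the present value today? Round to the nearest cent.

Value at end of year 7: C₁ / (r − g) = £21,600.00 / (0.126 − 0.018) = £200,000.0000
Discount to today: PV = £200,000.0000 / (1 + 0.126)^7 = £200,000.0000 / 2.294926 = £87,148.77

£87148.77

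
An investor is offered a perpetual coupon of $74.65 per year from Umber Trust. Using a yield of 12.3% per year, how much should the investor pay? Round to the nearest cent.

Level perpetuity: PV = C / r = $74.65 / 0.123 = $606.91

$606.91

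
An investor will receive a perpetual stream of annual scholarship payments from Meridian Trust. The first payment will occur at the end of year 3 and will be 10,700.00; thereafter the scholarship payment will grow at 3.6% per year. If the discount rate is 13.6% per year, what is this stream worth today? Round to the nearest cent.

82913.86

Value at end of year 2: C₁ / (r − g) = 10,700.00 / (0.136 − 0.036) = 107,000.0000
Discount to today: PV = 107,000.0000 / (1 + 0.136)^2 = 107,000.0000 / 1.290496 = 82,913.86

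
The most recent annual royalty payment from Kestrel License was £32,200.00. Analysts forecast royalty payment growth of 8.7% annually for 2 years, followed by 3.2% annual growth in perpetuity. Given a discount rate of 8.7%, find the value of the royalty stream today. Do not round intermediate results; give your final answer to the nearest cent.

D_1 = 35001.40000
D_2 = 38046.52180
Terminal value at year 2: TV = D_2×(1+g_2)/(r−g_2) = 39264.01050/0.055 = 713891.09996
P_0 = D_1/(1+r)^1 + D_2/(1+r)^2 + TV/(1+r)^2
    = 32200.00000 + 32200.00000 + 604189.09091 = 668589.09091

£668589.09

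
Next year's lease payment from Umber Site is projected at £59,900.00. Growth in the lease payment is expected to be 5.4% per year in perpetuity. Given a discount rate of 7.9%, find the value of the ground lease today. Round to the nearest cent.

Growing perpetuity: P = D₁ / (r − g) = £59,900.0000 / (0.079 − 0.054) = £2,396,000.00

£2396000.00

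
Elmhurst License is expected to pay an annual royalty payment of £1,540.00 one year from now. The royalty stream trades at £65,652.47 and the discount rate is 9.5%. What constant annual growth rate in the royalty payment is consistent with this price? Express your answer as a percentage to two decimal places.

7.15%

P = D₁/(r−g) ⇒ g = r − D₁/P = 0.095 − £1,540.00/£65,652.47 = 0.071543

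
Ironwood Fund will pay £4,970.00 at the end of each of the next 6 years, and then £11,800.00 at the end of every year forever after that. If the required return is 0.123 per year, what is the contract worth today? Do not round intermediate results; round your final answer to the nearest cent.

PV of 6-year annuity: £4,970.00 × [1 − (1+0.123)^−6] / 0.123 = 20261.25043
Perpetuity value at year 6: £11,800.00 / 0.123 = 95934.95935
PV of perpetuity: 95934.95935 / (1+0.123)^6 = 47829.77725
Total PV = 20261.25043 + 47829.77725 = 68091.02768

£68091.03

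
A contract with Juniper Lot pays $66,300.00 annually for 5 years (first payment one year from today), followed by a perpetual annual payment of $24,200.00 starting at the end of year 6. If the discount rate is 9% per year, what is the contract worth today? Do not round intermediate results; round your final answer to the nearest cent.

PV of 5-year annuity: $66,300.00 × [1 − (1+0.09)^−5] / 0.09 = 257883.87876
Perpetuity value at year 5: $24,200.00 / 0.09 = 268888.88889
PV of perpetuity: 268888.88889 / (1+0.09)^5 = 174759.32832
Total PV = 257883.87876 + 174759.32832 = 432643.20708

$432643.21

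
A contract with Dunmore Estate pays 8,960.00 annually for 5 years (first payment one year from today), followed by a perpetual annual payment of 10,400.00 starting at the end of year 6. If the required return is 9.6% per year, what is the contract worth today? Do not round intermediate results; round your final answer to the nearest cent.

PV of 5-year annuity: 8,960.00 × [1 − (1+0.096)^−5] / 0.096 = 34315.39886
Perpetuity value at year 5: 10,400.00 / 0.096 = 108333.33333
PV of perpetuity: 108333.33333 / (1+0.096)^5 = 68502.95966
Total PV = 34315.39886 + 68502.95966 = 102818.35852

102818.36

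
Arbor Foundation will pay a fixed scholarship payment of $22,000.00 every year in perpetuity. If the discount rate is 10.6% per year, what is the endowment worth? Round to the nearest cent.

Level perpetuity: PV = C / r = $22,000.00 / 0.106 = $207,547.17

$207547.17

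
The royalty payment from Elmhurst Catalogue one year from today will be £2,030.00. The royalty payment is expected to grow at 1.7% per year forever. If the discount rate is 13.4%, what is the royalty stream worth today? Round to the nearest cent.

Growing perpetuity: P = D₁ / (r − g) = £2,030.0000 / (0.134 − 0.017) = £17,350.43

£17350.43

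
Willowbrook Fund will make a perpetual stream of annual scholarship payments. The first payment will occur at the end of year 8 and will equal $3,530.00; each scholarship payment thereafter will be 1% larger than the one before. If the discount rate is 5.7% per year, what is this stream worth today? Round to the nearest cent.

$50950.91

Value at end of year 7: C₁ / (r − g) = $3,530.00 / (0.057 − 0.01) = $75,106.3830
Discount to today: PV = $75,106.3830 / (1 + 0.057)^7 = $75,106.3830 / 1.474093 = $50,950.91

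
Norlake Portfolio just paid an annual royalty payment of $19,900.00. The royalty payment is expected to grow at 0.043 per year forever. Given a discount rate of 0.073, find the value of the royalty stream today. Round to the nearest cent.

D₁ = D₀ × (1 + g) = $19,900.00 × 1.043 = $20,755.7000
Growing perpetuity: P = D₁ / (r − g) = $20,755.7000 / (0.073 − 0.043) = $691,856.67

$691856.67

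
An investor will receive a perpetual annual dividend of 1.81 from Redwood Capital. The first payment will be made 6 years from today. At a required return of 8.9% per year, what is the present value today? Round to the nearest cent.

Value at end of year 5: C / r = 1.81 / 0.089 = 20.3371
Discount to today: PV = 20.3371 / (1 + 0.089)^5 = 20.3371 / 1.531579 = 13.28

13.28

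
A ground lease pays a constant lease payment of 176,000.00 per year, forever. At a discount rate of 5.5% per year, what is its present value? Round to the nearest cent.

Level perpetuity: PV = C / r = 176,000.00 / 0.055 = 3,200,000.00

3200000.00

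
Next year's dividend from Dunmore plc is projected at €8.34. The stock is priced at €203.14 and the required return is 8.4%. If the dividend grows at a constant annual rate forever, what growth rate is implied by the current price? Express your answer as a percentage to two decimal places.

P = D₁/(r−g) ⇒ g = r − D₁/P = 0.084 − €8.34/€203.14 = 0.042945

4.29%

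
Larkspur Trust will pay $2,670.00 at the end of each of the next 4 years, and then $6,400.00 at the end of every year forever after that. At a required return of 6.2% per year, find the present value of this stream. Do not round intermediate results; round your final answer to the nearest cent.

PV of 4-year annuity: $2,670.00 × [1 − (1+0.062)^−4] / 0.062 = 9209.61850
Perpetuity value at year 4: $6,400.00 / 0.062 = 103225.80645
PV of perpetuity: 103225.80645 / (1+0.062)^4 = 81150.31641
Total PV = 9209.61850 + 81150.31641 = 90359.93491

$90359.93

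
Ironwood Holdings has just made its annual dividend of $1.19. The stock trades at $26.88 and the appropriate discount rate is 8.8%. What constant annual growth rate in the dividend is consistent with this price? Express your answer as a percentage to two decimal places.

P = D₀(1+g)/(r−g) ⇒ P(r−g) = D₀(1+g) ⇒ g(P+D₀) = P·r − D₀
g = (P·r − D₀)/(P + D₀) = ($26.88×0.088 − $1.19) / ($26.88 + $1.19) = 0.041875

4.19%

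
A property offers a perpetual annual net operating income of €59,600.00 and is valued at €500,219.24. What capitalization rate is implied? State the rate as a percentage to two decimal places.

P = C/r ⇒ r = C/P = €59,600.00/€500,219.24 = 0.119148

11.91%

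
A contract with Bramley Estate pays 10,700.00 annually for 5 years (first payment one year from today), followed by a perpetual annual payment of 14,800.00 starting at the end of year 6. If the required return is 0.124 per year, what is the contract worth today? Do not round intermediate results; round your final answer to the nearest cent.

104720.55

PV of 5-year annuity: 10,700.00 × [1 − (1+0.124)^−5] / 0.124 = 38191.93292
Perpetuity value at year 5: 14,800.00 / 0.124 = 119354.83871
PV of perpetuity: 119354.83871 / (1+0.124)^5 = 66528.61373
Total PV = 38191.93292 + 66528.61373 = 104720.54665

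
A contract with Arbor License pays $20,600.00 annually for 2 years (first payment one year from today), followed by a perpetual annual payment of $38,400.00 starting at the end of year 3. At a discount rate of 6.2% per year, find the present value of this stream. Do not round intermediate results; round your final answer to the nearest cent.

PV of 2-year annuity: $20,600.00 × [1 − (1+0.062)^−2] / 0.062 = 37662.30081
Perpetuity value at year 2: $38,400.00 / 0.062 = 619354.83871
PV of perpetuity: 619354.83871 / (1+0.062)^2 = 549149.38476
Total PV = 37662.30081 + 549149.38476 = 586811.68558

$586811.69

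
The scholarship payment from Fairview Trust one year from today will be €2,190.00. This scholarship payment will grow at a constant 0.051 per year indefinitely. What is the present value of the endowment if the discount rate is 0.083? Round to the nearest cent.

€68437.50

Growing perpetuity: P = D₁ / (r − g) = €2,190.0000 / (0.083 − 0.051) = €68,437.50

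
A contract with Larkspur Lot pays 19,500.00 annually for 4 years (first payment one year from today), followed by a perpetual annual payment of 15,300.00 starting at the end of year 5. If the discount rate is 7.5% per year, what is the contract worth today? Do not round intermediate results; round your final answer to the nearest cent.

PV of 4-year annuity: 19,500.00 × [1 − (1+0.075)^−4] / 0.075 = 65311.86226
Perpetuity value at year 4: 15,300.00 / 0.075 = 204000.00000
PV of perpetuity: 204000.00000 / (1+0.075)^4 = 152755.30807
Total PV = 65311.86226 + 152755.30807 = 218067.17033

218067.17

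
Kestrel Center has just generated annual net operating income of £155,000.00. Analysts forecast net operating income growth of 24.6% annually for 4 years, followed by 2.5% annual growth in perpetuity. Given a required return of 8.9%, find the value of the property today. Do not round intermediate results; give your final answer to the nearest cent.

D_1 = 193130.00000
D_2 = 240639.98000
D_3 = 299837.41508
D_4 = 373597.41919
Terminal value at year 4: TV = D_4×(1+g_2)/(r−g_2) = 382937.35467/0.064 = 5983396.16671
P_0 = D_1/(1+r)^1 + D_2/(1+r)^2 + D_3/(1+r)^3 + D_4/(1+r)^4 + TV/(1+r)^4
    = 177346.18916 + 202914.00523 + 232167.90681 + 265639.31303 + 4254379.62275 = 5132447.03700

£5132447.04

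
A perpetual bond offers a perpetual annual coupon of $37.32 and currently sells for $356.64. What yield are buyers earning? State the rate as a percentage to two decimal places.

10.46%

P = C/r ⇒ r = C/P = $37.32/$356.64 = 0.104643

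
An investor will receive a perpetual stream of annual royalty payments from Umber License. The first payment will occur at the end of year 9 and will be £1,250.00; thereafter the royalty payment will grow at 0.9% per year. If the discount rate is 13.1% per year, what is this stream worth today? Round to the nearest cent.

£3826.92

Value at end of year 8: C₁ / (r − g) = £1,250.00 / (0.131 − 0.009) = £10,245.9016
Discount to today: PV = £10,245.9016 / (1 + 0.131)^8 = £10,245.9016 / 2.677323 = £3,826.92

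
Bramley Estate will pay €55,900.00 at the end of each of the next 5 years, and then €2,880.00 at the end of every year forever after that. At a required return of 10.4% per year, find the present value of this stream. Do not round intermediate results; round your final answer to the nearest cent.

€226642.74

PV of 5-year annuity: €55,900.00 × [1 − (1+0.104)^−5] / 0.104 = 209757.24382
Perpetuity value at year 5: €2,880.00 / 0.104 = 27692.30769
PV of perpetuity: 27692.30769 / (1+0.104)^5 = 16885.49441
Total PV = 209757.24382 + 16885.49441 = 226642.73824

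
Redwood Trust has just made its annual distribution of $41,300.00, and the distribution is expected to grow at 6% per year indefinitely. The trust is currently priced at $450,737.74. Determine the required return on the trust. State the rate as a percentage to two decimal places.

15.71%

D₁ = $41,300.00 × 1.06 = $43,778.0000
P = D₁/(r − g) ⇒ r = D₁/P + g = $43,778.0000/$450,737.74 + 0.06 = 0.097125 + 0.06 = 0.157125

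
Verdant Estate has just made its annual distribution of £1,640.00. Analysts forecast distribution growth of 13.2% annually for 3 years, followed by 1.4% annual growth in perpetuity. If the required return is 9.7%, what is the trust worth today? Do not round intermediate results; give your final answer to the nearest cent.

D_1 = 1856.48000
D_2 = 2101.53536
D_3 = 2378.93803
Terminal value at year 3: TV = D_3×(1+g_2)/(r−g_2) = 2412.24316/0.083 = 29063.17060
P_0 = D_1/(1+r)^1 + D_2/(1+r)^2 + D_3/(1+r)^3 + TV/(1+r)^3
    = 1692.32452 + 1746.31847 + 1802.03510 + 22015.22399 = 27255.90208

£27255.90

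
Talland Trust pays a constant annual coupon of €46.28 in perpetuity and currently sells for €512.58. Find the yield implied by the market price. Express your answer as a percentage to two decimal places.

9.03%

P = C/r ⇒ r = C/P = €46.28/€512.58 = 0.090288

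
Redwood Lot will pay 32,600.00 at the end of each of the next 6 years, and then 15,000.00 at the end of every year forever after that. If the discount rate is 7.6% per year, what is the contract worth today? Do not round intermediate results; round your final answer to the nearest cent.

279727.91

PV of 6-year annuity: 32,600.00 × [1 − (1+0.076)^−6] / 0.076 = 152552.24276
Perpetuity value at year 6: 15,000.00 / 0.076 = 197368.42105
PV of perpetuity: 197368.42105 / (1+0.076)^6 = 127175.67131
Total PV = 152552.24276 + 127175.67131 = 279727.91408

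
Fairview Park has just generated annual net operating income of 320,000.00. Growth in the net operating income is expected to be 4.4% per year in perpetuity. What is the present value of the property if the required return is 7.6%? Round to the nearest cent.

10440000.00

D₁ = D₀ × (1 + g) = 320,000.00 × 1.044 = 334,080.0000
Growing perpetuity: P = D₁ / (r − g) = 334,080.0000 / (0.076 − 0.044) = 10,440,000.00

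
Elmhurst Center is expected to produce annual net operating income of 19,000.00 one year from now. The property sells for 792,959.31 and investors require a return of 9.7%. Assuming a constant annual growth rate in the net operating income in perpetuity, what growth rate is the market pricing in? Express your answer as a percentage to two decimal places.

P = D₁/(r−g) ⇒ g = r − D₁/P = 0.097 − 19,000.00/792,959.31 = 0.073039

7.30%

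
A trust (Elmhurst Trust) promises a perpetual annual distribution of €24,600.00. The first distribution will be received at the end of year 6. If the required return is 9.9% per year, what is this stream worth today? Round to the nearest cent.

Value at end of year 5: C / r = €24,600.00 / 0.099 = €248,484.8485
Discount to today: PV = €248,484.8485 / (1 + 0.099)^5 = €248,484.8485 / 1.603203 = €154,992.77

€154992.77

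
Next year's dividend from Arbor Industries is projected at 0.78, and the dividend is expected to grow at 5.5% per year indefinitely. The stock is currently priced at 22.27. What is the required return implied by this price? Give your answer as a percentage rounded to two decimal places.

P = D₁/(r − g) ⇒ r = D₁/P + g = 0.7800/22.27 + 0.055 = 0.035025 + 0.055 = 0.090025

9.00%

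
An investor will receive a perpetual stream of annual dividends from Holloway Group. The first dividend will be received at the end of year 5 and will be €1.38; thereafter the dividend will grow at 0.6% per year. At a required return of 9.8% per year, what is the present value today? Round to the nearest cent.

€10.32

Value at end of year 4: C₁ / (r − g) = €1.38 / (0.098 − 0.006) = €15.0000
Discount to today: PV = €15.0000 / (1 + 0.098)^4 = €15.0000 / 1.453481 = €10.32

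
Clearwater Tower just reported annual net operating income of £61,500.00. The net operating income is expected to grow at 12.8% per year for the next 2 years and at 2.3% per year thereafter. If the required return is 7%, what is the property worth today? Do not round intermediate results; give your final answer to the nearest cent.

D_1 = 69372.00000
D_2 = 78251.61600
Terminal value at year 2: TV = D_2×(1+g_2)/(r−g_2) = 80051.40317/0.047 = 1703221.34400
P_0 = D_1/(1+r)^1 + D_2/(1+r)^2 + TV/(1+r)^2
    = 64833.64486 + 68347.99196 + 1487659.48467 = 1620841.12150

£1620841.12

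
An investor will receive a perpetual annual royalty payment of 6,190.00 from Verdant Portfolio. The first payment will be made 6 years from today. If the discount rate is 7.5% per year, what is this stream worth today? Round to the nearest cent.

57489.31

Value at end of year 5: C / r = 6,190.00 / 0.075 = 82,533.3333
Discount to today: PV = 82,533.3333 / (1 + 0.075)^5 = 82,533.3333 / 1.435629 = 57,489.31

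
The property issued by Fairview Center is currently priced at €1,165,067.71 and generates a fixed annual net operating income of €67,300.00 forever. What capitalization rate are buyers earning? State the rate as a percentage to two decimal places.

P = C/r ⇒ r = C/P = €67,300.00/€1,165,067.71 = 0.057765

5.78%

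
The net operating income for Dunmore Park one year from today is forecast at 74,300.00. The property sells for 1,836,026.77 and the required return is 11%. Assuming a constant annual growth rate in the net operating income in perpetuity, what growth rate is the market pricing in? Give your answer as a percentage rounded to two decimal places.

6.95%

P = D₁/(r−g) ⇒ g = r − D₁/P = 0.11 − 74,300.00/1,836,026.77 = 0.069532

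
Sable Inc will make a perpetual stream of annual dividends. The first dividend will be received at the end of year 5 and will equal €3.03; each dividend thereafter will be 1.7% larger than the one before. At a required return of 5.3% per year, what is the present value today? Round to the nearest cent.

€68.46

Value at end of year 4: C₁ / (r − g) = €3.03 / (0.053 − 0.017) = €84.1667
Discount to today: PV = €84.1667 / (1 + 0.053)^4 = €84.1667 / 1.229457 = €68.46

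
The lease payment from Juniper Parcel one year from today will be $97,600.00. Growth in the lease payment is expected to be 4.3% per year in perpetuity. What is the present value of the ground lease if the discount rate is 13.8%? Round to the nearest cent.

$1027368.42

Growing perpetuity: P = D₁ / (r − g) = $97,600.0000 / (0.138 − 0.043) = $1,027,368.42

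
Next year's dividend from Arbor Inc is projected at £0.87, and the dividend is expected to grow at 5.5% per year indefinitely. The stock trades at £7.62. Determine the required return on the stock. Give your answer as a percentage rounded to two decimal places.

P = D₁/(r − g) ⇒ r = D₁/P + g = £0.8700/£7.62 + 0.055 = 0.114173 + 0.055 = 0.169173

16.92%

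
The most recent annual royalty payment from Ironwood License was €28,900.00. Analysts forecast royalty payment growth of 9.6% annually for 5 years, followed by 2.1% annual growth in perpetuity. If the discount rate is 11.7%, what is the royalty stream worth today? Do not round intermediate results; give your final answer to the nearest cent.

€416088.45

D_1 = 31674.40000
D_2 = 34715.14240
D_3 = 38047.79607
D_4 = 41700.38449
D_5 = 45703.62140
Terminal value at year 5: TV = D_5×(1+g_2)/(r−g_2) = 46663.39745/0.096 = 486077.05681
P_0 = D_1/(1+r)^1 + D_2/(1+r)^2 + D_3/(1+r)^3 + D_4/(1+r)^4 + D_5/(1+r)^5 + TV/(1+r)^5
    = 28356.66965 + 27823.55411 + 27300.46133 + 26787.20288 + 26283.59387 + 279536.97231 = 416088.45414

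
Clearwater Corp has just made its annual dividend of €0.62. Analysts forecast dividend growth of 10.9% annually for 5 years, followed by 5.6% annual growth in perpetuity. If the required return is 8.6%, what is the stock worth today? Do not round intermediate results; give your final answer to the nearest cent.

€27.54

D_1 = 0.68758
D_2 = 0.76253
D_3 = 0.84564
D_4 = 0.93782
D_5 = 1.04004
Terminal value at year 5: TV = D_5×(1+g_2)/(r−g_2) = 1.09828/0.03 = 36.60936
P_0 = D_1/(1+r)^1 + D_2/(1+r)^2 + D_3/(1+r)^3 + D_4/(1+r)^4 + D_5/(1+r)^5 + TV/(1+r)^5
    = 0.63313 + 0.64654 + 0.66023 + 0.67422 + 0.68849 + 24.23500 = 27.53761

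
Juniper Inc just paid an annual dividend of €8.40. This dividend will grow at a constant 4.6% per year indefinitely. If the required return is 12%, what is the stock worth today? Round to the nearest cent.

D₁ = D₀ × (1 + g) = €8.40 × 1.046 = €8.7864
Growing perpetuity: P = D₁ / (r − g) = €8.7864 / (0.12 − 0.046) = €118.74

€118.74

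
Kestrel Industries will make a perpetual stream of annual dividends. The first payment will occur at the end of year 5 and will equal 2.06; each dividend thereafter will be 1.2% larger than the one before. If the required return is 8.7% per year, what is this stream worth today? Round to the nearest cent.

Value at end of year 4: C₁ / (r − g) = 2.06 / (0.087 − 0.012) = 27.4667
Discount to today: PV = 27.4667 / (1 + 0.087)^4 = 27.4667 / 1.396105 = 19.67

19.67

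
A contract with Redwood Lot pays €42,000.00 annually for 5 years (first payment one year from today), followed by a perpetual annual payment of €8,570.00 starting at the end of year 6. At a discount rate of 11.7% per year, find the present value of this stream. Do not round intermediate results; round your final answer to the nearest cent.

PV of 5-year annuity: €42,000.00 × [1 − (1+0.117)^−5] / 0.117 = 152532.59416
Perpetuity value at year 5: €8,570.00 / 0.117 = 73247.86325
PV of perpetuity: 73247.86325 / (1+0.117)^5 = 42123.95058
Total PV = 152532.59416 + 42123.95058 = 194656.54474

€194656.54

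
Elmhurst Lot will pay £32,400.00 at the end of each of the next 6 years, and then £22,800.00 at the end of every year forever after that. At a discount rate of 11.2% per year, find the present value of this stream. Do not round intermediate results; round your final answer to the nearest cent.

£243951.67

PV of 6-year annuity: £32,400.00 × [1 − (1+0.112)^−6] / 0.112 = 136283.30695
Perpetuity value at year 6: £22,800.00 / 0.112 = 203571.42857
PV of perpetuity: 203571.42857 / (1+0.112)^6 = 107668.36072
Total PV = 136283.30695 + 107668.36072 = 243951.66767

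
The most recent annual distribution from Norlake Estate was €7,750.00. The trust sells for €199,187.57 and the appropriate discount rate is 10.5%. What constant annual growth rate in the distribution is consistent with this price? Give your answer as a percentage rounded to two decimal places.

P = D₀(1+g)/(r−g) ⇒ P(r−g) = D₀(1+g) ⇒ g(P+D₀) = P·r − D₀
g = (P·r − D₀)/(P + D₀) = (€199,187.57×0.105 − €7,750.00) / (€199,187.57 + €7,750.00) = 0.063617

6.36%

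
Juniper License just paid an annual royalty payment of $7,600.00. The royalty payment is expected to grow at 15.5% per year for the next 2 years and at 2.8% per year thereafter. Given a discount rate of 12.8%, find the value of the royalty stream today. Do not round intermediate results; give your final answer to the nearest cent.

D_1 = 8778.00000
D_2 = 10138.59000
Terminal value at year 2: TV = D_2×(1+g_2)/(r−g_2) = 10422.47052/0.1 = 104224.70520
P_0 = D_1/(1+r)^1 + D_2/(1+r)^2 + TV/(1+r)^2
    = 7781.91489 + 7968.18413 + 81912.93289 = 97663.03191

$97663.03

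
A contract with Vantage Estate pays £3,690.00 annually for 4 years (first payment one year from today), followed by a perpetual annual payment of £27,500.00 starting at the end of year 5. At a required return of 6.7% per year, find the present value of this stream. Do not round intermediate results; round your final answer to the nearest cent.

PV of 4-year annuity: £3,690.00 × [1 − (1+0.067)^−4] / 0.067 = 12583.92687
Perpetuity value at year 4: £27,500.00 / 0.067 = 410447.76119
PV of perpetuity: 410447.76119 / (1+0.067)^4 = 316665.10837
Total PV = 12583.92687 + 316665.10837 = 329249.03524

£329249.04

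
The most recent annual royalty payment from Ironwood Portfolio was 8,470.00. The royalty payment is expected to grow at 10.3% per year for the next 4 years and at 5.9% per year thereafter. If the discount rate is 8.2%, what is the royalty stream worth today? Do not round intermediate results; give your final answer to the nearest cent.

456713.62

D_1 = 9342.41000
D_2 = 10304.67823
D_3 = 11366.06009
D_4 = 12536.76428
Terminal value at year 4: TV = D_4×(1+g_2)/(r−g_2) = 13276.43337/0.023 = 577236.23344
P_0 = D_1/(1+r)^1 + D_2/(1+r)^2 + D_3/(1+r)^3 + D_4/(1+r)^4 + TV/(1+r)^4
    = 8634.39002 + 8801.97060 + 8972.80367 + 9146.95236 + 421157.50200 = 456713.61864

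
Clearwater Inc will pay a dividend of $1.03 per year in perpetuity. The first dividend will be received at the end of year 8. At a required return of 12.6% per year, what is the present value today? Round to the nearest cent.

Value at end of year 7: C / r = $1.03 / 0.126 = $8.1746
Discount to today: PV = $8.1746 / (1 + 0.126)^7 = $8.1746 / 2.294926 = $3.56

$3.56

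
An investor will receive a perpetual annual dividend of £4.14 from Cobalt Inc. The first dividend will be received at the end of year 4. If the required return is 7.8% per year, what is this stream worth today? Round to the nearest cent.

£42.37

Value at end of year 3: C / r = £4.14 / 0.078 = £53.0769
Discount to today: PV = £53.0769 / (1 + 0.078)^3 = £53.0769 / 1.252727 = £42.37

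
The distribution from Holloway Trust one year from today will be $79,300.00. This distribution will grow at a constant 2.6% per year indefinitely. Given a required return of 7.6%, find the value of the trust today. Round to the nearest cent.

Growing perpetuity: P = D₁ / (r − g) = $79,300.0000 / (0.076 − 0.026) = $1,586,000.00

$1586000.00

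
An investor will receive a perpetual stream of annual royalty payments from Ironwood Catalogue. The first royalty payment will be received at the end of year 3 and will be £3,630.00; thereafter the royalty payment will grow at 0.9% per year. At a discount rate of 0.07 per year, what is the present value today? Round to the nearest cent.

Value at end of year 2: C₁ / (r − g) = £3,630.00 / (0.07 − 0.009) = £59,508.1967
Discount to today: PV = £59,508.1967 / (1 + 0.07)^2 = £59,508.1967 / 1.144900 = £51,976.76

£51976.76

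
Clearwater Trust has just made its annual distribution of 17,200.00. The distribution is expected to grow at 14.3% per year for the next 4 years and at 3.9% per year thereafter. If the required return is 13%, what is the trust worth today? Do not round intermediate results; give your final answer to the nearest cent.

D_1 = 19659.60000
D_2 = 22470.92280
D_3 = 25684.26476
D_4 = 29357.11462
Terminal value at year 4: TV = D_4×(1+g_2)/(r−g_2) = 30502.04209/0.091 = 335187.27573
P_0 = D_1/(1+r)^1 + D_2/(1+r)^2 + D_3/(1+r)^3 + D_4/(1+r)^4 + TV/(1+r)^4
    = 17397.87611 + 17598.02866 + 17800.48386 + 18005.26819 + 205576.63348 = 276378.29030

276378.29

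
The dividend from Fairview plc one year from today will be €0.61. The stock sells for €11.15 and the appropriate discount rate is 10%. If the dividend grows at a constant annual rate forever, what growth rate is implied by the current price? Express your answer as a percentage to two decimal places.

P = D₁/(r−g) ⇒ g = r − D₁/P = 0.1 − €0.61/€11.15 = 0.045291

4.53%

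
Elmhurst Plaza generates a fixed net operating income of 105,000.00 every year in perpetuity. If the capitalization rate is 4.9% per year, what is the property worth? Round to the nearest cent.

Level perpetuity: PV = C / r = 105,000.00 / 0.049 = 2,142,857.14

2142857.14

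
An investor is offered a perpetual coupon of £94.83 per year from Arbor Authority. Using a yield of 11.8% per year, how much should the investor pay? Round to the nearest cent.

£803.64

Level perpetuity: PV = C / r = £94.83 / 0.118 = £803.64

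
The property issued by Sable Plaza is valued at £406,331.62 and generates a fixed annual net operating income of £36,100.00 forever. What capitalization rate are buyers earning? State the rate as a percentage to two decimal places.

P = C/r ⇒ r = C/P = £36,100.00/£406,331.62 = 0.088844

8.88%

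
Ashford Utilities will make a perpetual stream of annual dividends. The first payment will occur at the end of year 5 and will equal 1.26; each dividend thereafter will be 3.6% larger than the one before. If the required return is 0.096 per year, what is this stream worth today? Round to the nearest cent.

Value at end of year 4: C₁ / (r − g) = 1.26 / (0.096 − 0.036) = 21.0000
Discount to today: PV = 21.0000 / (1 + 0.096)^4 = 21.0000 / 1.442920 = 14.55

14.55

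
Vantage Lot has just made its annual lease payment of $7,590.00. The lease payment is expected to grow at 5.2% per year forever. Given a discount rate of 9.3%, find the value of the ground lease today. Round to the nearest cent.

$194748.29

D₁ = D₀ × (1 + g) = $7,590.00 × 1.052 = $7,984.6800
Growing perpetuity: P = D₁ / (r − g) = $7,984.6800 / (0.093 − 0.052) = $194,748.29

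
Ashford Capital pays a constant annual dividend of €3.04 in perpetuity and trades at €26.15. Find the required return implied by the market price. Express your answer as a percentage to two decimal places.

11.63%

P = C/r ⇒ r = C/P = €3.04/€26.15 = 0.116252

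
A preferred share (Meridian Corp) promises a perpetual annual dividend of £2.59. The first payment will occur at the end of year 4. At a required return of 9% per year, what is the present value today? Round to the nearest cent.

£22.22

Value at end of year 3: C / r = £2.59 / 0.09 = £28.7778
Discount to today: PV = £28.7778 / (1 + 0.09)^3 = £28.7778 / 1.295029 = £22.22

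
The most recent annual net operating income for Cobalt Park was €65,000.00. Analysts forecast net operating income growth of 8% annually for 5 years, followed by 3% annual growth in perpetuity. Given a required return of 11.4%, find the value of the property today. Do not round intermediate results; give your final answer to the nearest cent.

€979022.55

D_1 = 70200.00000
D_2 = 75816.00000
D_3 = 81881.28000
D_4 = 88431.78240
D_5 = 95506.32499
Terminal value at year 5: TV = D_5×(1+g_2)/(r−g_2) = 98371.51474/0.084 = 1171089.46121
P_0 = D_1/(1+r)^1 + D_2/(1+r)^2 + D_3/(1+r)^3 + D_4/(1+r)^4 + D_5/(1+r)^5 + TV/(1+r)^5
    = 63016.15799 + 61092.86412 + 59228.27042 + 57420.58533 + 55668.07195 + 682596.59654 = 979022.54634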